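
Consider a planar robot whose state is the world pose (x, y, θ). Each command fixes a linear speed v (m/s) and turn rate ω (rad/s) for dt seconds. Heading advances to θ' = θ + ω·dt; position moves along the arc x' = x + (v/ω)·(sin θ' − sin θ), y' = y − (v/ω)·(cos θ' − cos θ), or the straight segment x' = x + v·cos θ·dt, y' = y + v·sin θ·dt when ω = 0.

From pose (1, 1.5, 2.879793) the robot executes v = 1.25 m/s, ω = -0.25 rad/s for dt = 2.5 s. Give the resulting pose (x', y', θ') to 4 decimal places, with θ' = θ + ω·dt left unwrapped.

θ' = 2.8798 + -0.25·2.5 = 2.2548
R = v/ω = 1.25/-0.25 = -5.0000
x' = 1 + -5.0000·(sin 2.2548 − sin 2.8798) = -1.5812
y' = 1.5 − -5.0000·(cos 2.2548 − cos 2.8798) = 3.1702

(-1.5812, 3.1702, 2.2548)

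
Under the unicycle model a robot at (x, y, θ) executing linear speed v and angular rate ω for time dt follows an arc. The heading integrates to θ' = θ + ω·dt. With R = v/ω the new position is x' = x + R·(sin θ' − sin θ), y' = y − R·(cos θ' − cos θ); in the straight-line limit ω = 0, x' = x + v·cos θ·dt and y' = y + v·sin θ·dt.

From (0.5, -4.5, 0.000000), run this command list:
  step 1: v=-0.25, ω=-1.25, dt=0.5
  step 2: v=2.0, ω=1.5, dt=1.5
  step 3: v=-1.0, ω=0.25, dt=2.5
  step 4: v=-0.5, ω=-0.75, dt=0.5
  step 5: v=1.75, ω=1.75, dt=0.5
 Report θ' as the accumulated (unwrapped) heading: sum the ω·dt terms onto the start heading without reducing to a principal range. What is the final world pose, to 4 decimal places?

(2.9212, -5.1990, 2.7500)

step 1: θ'=-0.6250 (R=0.2000) → pose (0.3830, -4.4622, -0.6250)
step 2: θ'=1.6250 (R=1.3333) → pose (2.4945, -3.3087, 1.6250)
step 3: θ'=2.2500 (R=-4.0000) → pose (3.3763, -5.6047, 2.2500)
step 4: θ'=1.8750 (R=0.6667) → pose (3.4937, -5.8238, 1.8750)
step 5: θ'=2.7500 (R=1.0000) → pose (2.9212, -5.1990, 2.7500)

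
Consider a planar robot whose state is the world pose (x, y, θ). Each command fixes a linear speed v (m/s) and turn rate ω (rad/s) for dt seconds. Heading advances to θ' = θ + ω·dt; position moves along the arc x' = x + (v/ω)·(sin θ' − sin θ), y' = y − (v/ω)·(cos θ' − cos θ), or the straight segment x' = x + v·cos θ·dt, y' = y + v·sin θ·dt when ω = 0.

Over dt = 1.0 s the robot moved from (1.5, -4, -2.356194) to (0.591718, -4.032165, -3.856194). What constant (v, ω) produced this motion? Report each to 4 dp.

v = 1.0000, ω = -1.5000

Δθ = -3.856194 − -2.356194 = -1.500000
ω = Δθ/dt = -1.500000/1.0 = -1.5000
R = Δx/(sin θ' − sin θ) = -0.6667
v = R·ω = -0.6667·-1.5000 = 1.0000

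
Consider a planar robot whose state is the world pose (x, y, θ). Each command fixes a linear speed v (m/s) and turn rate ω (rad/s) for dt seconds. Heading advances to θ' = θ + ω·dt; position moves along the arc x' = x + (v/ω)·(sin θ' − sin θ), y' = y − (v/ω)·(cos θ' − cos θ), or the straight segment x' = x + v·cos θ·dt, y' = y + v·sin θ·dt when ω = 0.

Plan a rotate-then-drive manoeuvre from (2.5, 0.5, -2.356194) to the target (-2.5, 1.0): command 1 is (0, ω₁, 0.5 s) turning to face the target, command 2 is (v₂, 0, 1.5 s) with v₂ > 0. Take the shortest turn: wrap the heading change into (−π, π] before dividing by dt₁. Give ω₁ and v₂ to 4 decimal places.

ω₁ = -1.7701, v₂ = 3.3500

heading to target = atan2(1−0.5, -2.5−2.5) = 3.0419
Δθ = wrap(3.0419 − -2.3562) = -0.8851; ω₁ = Δθ/dt₁ = -1.7701
distance = √((-2.5−2.5)² + (1−0.5)²) = 5.0249; v₂ = distance/dt₂ = 3.3500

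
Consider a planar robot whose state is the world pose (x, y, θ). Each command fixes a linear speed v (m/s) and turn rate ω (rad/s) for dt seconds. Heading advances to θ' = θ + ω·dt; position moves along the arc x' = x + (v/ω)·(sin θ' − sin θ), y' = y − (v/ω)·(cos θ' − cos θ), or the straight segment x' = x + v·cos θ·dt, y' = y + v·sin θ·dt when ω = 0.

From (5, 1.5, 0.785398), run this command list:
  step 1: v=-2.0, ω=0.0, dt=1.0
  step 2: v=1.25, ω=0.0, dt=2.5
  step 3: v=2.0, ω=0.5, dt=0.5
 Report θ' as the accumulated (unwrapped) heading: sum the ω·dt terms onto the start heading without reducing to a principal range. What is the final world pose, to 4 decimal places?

step 1: θ'=0.7854 (straight) → pose (3.5858, 0.0858, 0.7854)
step 2: θ'=0.7854 (straight) → pose (5.7955, 2.2955, 0.7854)
step 3: θ'=1.0354 (R=4.0000) → pose (6.4073, 3.0832, 1.0354)

(6.4073, 3.0832, 1.0354)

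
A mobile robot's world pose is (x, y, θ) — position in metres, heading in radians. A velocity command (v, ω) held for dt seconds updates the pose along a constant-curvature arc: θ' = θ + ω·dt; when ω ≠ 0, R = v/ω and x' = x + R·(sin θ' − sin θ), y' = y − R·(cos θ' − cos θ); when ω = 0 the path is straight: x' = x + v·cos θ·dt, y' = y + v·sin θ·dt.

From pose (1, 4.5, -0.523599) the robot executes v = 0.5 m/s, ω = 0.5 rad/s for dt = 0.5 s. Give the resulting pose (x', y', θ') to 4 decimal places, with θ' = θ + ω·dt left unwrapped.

(1.2298, 4.4032, -0.2736)

θ' = -0.5236 + 0.5·0.5 = -0.2736
R = v/ω = 0.5/0.5 = 1.0000
x' = 1 + 1.0000·(sin -0.2736 − sin -0.5236) = 1.2298
y' = 4.5 − 1.0000·(cos -0.2736 − cos -0.5236) = 4.4032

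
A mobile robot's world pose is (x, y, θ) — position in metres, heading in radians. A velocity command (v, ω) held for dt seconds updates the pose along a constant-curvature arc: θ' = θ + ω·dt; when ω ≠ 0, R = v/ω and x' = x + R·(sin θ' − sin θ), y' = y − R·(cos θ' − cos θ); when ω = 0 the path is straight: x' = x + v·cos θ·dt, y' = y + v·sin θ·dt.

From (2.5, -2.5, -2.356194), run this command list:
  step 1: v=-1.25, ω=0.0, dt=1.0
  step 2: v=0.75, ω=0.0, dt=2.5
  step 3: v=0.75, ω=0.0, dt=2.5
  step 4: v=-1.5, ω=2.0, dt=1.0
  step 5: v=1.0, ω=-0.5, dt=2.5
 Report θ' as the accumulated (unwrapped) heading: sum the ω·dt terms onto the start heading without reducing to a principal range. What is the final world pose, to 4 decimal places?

(1.7648, -4.9798, -1.6062)

step 1: θ'=-2.3562 (straight) → pose (3.3839, -1.6161, -2.3562)
step 2: θ'=-2.3562 (straight) → pose (2.0581, -2.9419, -2.3562)
step 3: θ'=-2.3562 (straight) → pose (0.7322, -4.2678, -2.3562)
step 4: θ'=-0.3562 (R=-0.7500) → pose (0.4634, -3.0345, -0.3562)
step 5: θ'=-1.6062 (R=-2.0000) → pose (1.7648, -4.9798, -1.6062)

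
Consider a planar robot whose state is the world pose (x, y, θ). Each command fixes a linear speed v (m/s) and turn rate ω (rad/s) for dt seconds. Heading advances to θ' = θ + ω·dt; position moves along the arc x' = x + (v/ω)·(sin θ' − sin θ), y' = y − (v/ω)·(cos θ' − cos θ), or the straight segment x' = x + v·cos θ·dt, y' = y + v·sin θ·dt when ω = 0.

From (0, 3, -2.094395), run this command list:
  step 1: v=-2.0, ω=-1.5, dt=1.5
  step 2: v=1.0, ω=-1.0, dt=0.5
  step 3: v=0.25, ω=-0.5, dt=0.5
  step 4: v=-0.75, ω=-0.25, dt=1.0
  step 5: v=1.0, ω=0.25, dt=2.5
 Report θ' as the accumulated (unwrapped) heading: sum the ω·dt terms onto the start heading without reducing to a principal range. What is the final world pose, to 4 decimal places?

step 1: θ'=-4.3444 (R=1.3333) → pose (2.3988, 2.8130, -4.3444)
step 2: θ'=-4.8444 (R=-1.0000) → pose (2.3405, 3.3044, -4.8444)
step 3: θ'=-5.0944 (R=-0.5000) → pose (2.3722, 3.4249, -5.0944)
step 4: θ'=-5.3444 (R=3.0000) → pose (2.0090, 2.7710, -5.3444)
step 5: θ'=-4.7194 (R=4.0000) → pose (2.7815, 5.1060, -4.7194)

(2.7815, 5.1060, -4.7194)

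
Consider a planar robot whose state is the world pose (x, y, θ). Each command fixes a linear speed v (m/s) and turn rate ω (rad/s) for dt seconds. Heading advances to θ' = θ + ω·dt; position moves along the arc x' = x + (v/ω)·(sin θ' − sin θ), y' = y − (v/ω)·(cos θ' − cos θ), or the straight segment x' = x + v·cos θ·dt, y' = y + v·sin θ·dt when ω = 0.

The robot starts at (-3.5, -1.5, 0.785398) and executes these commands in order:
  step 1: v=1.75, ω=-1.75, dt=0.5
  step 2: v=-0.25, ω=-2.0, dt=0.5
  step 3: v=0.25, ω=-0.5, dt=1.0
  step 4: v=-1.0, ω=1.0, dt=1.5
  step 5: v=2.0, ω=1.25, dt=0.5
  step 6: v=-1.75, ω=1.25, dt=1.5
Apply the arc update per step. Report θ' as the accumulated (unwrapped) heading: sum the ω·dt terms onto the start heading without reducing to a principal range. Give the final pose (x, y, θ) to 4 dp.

step 1: θ'=-0.0896 (R=-1.0000) → pose (-2.7034, -1.2111, -0.0896)
step 2: θ'=-1.0896 (R=0.1250) → pose (-2.8030, -1.1445, -1.0896)
step 3: θ'=-1.5896 (R=-0.5000) → pose (-2.7463, -1.3853, -1.5896)
step 4: θ'=-0.0896 (R=-1.0000) → pose (-3.6567, -0.3705, -0.0896)
step 5: θ'=0.5354 (R=1.6000) → pose (-2.6972, -0.1530, 0.5354)
step 6: θ'=2.4104 (R=-1.4000) → pose (-2.9178, -2.3992, 2.4104)

(-2.9178, -2.3992, 2.4104)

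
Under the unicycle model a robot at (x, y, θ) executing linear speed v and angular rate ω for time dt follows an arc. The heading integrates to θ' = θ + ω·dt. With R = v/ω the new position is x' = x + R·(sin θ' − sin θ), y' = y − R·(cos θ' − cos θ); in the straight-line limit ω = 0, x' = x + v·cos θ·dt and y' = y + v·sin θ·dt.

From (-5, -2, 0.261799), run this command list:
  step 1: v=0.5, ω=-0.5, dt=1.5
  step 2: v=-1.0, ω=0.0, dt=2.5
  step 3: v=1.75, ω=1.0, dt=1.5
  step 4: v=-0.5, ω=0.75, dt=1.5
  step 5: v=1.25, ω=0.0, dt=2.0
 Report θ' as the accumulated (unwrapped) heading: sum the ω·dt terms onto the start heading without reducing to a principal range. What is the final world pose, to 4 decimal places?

(-5.5138, 1.1064, 2.1368)

step 1: θ'=-0.4882 (R=-1.0000) → pose (-4.2721, -2.0827, -0.4882)
step 2: θ'=-0.4882 (straight) → pose (-6.4801, -0.9102, -0.4882)
step 3: θ'=1.0118 (R=1.7500) → pose (-4.1756, -0.2927, 1.0118)
step 4: θ'=2.1368 (R=-0.6667) → pose (-4.1732, -1.0037, 2.1368)
step 5: θ'=2.1368 (straight) → pose (-5.5138, 1.1064, 2.1368)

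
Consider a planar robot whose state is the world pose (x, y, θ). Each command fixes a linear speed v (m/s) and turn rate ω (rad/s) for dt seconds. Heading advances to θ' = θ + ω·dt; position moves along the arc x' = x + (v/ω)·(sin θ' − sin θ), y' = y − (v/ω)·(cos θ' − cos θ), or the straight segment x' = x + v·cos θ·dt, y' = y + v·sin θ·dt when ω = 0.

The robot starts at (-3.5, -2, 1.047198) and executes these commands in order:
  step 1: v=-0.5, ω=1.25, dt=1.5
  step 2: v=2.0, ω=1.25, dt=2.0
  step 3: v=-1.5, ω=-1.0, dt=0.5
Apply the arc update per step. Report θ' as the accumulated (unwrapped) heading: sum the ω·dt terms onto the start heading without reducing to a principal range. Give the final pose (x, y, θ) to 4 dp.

(-5.1318, -4.5296, 4.9222)

step 1: θ'=2.9222 (R=-0.4000) → pose (-3.2406, -2.5904, 2.9222)
step 2: θ'=5.4222 (R=1.6000) → pose (-4.8024, -5.1948, 5.4222)
step 3: θ'=4.9222 (R=1.5000) → pose (-5.1318, -4.5296, 4.9222)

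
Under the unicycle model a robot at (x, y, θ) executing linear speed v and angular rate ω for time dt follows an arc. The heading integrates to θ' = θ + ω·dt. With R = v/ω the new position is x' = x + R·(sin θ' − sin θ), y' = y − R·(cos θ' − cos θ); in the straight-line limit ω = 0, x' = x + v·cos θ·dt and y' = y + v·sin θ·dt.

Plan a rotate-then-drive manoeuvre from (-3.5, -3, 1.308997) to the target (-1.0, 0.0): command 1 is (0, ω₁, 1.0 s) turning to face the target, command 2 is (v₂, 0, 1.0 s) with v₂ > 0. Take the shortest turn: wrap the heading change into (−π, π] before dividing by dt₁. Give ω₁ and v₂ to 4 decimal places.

heading to target = atan2(0−-3, -1−-3.5) = 0.8761
Δθ = wrap(0.8761 − 1.3090) = -0.4329; ω₁ = Δθ/dt₁ = -0.4329
distance = √((-1−-3.5)² + (0−-3)²) = 3.9051; v₂ = distance/dt₂ = 3.9051

ω₁ = -0.4329, v₂ = 3.9051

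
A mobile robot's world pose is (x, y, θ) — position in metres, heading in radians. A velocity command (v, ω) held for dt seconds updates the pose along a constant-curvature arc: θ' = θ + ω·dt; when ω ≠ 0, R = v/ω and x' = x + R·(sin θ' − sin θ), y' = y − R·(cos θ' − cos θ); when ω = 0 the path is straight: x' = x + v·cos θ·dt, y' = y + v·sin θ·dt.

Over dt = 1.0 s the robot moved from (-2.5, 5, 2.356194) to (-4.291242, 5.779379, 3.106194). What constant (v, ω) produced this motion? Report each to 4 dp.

v = 2.0000, ω = 0.7500

Δθ = 3.106194 − 2.356194 = 0.750000
ω = Δθ/dt = 0.750000/1.0 = 0.7500
R = Δx/(sin θ' − sin θ) = 2.6667
v = R·ω = 2.6667·0.7500 = 2.0000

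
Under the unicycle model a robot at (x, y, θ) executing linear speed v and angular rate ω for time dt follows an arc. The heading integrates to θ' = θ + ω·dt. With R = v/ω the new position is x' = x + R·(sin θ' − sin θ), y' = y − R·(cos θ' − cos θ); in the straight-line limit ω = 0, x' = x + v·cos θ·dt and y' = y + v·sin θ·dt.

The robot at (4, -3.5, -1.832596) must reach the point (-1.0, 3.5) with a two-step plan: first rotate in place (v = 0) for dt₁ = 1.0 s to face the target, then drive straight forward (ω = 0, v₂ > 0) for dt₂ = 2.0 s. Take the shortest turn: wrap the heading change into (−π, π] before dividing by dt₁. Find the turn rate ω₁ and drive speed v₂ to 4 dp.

ω₁ = -2.2595, v₂ = 4.3012

heading to target = atan2(3.5−-3.5, -1−4) = 2.1910
Δθ = wrap(2.1910 − -1.8326) = -2.2595; ω₁ = Δθ/dt₁ = -2.2595
distance = √((-1−4)² + (3.5−-3.5)²) = 8.6023; v₂ = distance/dt₂ = 4.3012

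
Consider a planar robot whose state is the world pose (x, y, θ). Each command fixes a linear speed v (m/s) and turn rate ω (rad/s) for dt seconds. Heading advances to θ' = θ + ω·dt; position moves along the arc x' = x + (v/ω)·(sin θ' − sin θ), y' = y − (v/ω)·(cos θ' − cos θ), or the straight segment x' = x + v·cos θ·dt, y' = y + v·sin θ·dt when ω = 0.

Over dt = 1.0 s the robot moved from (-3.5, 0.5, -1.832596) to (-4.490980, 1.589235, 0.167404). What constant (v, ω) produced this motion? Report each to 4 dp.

v = -1.7500, ω = 2.0000

Δθ = 0.167404 − -1.832596 = 2.000000
ω = Δθ/dt = 2.000000/1.0 = 2.0000
R = −Δy/(cos θ' − cos θ) = -0.8750
v = R·ω = -0.8750·2.0000 = -1.7500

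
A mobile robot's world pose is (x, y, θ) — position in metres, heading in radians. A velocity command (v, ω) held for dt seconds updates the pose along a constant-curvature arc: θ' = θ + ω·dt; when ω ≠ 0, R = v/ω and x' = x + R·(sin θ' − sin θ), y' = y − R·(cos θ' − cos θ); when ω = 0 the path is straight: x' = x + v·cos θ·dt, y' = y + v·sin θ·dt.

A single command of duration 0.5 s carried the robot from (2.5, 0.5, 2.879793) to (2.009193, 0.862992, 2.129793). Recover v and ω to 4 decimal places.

Δθ = 2.129793 − 2.879793 = -0.750000
ω = Δθ/dt = -0.750000/0.5 = -1.5000
R = Δx/(sin θ' − sin θ) = -0.8333
v = R·ω = -0.8333·-1.5000 = 1.2500

v = 1.2500, ω = -1.5000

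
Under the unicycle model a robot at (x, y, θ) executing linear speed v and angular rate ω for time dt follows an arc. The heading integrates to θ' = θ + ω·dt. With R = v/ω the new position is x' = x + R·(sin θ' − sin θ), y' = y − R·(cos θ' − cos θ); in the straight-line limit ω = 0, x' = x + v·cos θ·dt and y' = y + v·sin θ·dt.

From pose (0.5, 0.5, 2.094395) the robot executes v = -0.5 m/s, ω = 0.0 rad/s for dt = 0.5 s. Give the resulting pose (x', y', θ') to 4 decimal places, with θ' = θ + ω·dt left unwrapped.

(0.6250, 0.2835, 2.0944)

θ' = 2.0944 + 0.0·0.5 = 2.0944
ω = 0 → straight: x' = 0.5 + -0.5·cos(2.0944)·0.5 = 0.6250
y' = 0.5 + -0.5·sin(2.0944)·0.5 = 0.2835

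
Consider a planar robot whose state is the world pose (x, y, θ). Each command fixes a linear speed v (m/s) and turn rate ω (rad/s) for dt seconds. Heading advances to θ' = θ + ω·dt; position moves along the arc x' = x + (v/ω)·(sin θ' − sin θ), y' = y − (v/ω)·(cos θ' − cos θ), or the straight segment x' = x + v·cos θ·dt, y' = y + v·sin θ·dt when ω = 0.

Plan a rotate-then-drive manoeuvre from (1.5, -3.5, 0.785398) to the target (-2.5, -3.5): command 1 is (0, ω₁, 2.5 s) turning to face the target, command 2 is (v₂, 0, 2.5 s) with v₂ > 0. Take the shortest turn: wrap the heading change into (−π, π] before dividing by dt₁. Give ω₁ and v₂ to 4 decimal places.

ω₁ = 0.9425, v₂ = 1.6000

heading to target = atan2(-3.5−-3.5, -2.5−1.5) = 3.1416
Δθ = wrap(3.1416 − 0.7854) = 2.3562; ω₁ = Δθ/dt₁ = 0.9425
distance = √((-2.5−1.5)² + (-3.5−-3.5)²) = 4.0000; v₂ = distance/dt₂ = 1.6000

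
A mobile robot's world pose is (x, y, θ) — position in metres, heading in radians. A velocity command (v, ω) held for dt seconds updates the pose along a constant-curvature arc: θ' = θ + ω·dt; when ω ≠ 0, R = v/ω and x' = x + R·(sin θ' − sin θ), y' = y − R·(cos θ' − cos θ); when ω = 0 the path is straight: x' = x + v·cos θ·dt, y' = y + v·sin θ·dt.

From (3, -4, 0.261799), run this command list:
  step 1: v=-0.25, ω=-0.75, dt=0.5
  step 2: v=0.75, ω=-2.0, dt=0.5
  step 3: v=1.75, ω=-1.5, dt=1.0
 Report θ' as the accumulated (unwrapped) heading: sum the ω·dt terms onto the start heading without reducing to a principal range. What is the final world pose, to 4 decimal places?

(2.7117, -5.7391, -2.6132)

step 1: θ'=-0.1132 (R=0.3333) → pose (2.8761, -4.0092, -0.1132)
step 2: θ'=-1.1132 (R=-0.3750) → pose (3.1701, -4.2162, -1.1132)
step 3: θ'=-2.6132 (R=-1.1667) → pose (2.7117, -5.7391, -2.6132)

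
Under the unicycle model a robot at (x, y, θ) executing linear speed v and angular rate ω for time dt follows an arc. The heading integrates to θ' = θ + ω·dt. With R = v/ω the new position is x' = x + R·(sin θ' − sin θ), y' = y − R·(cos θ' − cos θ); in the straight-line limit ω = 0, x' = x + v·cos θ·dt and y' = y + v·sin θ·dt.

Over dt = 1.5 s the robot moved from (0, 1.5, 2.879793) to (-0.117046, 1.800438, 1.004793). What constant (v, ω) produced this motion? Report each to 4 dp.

v = 0.2500, ω = -1.2500

Δθ = 1.004793 − 2.879793 = -1.875000
ω = Δθ/dt = -1.875000/1.5 = -1.2500
R = −Δy/(cos θ' − cos θ) = -0.2000
v = R·ω = -0.2000·-1.2500 = 0.2500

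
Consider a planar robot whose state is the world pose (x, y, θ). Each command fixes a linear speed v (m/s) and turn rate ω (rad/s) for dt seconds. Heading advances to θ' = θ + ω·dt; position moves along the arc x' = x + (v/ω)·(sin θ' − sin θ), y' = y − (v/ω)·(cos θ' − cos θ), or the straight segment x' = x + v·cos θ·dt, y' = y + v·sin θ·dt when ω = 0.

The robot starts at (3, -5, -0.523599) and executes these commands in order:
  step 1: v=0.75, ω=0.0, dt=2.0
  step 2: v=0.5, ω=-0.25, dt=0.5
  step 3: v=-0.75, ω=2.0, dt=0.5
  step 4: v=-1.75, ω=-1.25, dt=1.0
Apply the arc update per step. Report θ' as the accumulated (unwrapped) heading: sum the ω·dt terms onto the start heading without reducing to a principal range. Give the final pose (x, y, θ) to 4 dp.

(2.5742, -5.3923, -0.8986)

step 1: θ'=-0.5236 (straight) → pose (4.2990, -5.7500, -0.5236)
step 2: θ'=-0.6486 (R=-2.0000) → pose (4.5072, -5.8882, -0.6486)
step 3: θ'=0.3514 (R=-0.3750) → pose (4.1516, -5.8350, 0.3514)
step 4: θ'=-0.8986 (R=1.4000) → pose (2.5742, -5.3923, -0.8986)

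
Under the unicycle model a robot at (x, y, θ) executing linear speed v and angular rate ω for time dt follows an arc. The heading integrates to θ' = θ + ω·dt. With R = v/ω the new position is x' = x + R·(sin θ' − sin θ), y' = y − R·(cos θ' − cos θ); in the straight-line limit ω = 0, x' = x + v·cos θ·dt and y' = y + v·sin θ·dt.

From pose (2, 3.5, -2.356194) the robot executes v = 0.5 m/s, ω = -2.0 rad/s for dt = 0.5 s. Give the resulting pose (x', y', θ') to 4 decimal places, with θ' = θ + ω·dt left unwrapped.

θ' = -2.3562 + -2.0·0.5 = -3.3562
R = v/ω = 0.5/-2.0 = -0.2500
x' = 2 + -0.2500·(sin -3.3562 − sin -2.3562) = 1.7700
y' = 3.5 − -0.2500·(cos -3.3562 − cos -2.3562) = 3.4325

(1.7700, 3.4325, -3.3562)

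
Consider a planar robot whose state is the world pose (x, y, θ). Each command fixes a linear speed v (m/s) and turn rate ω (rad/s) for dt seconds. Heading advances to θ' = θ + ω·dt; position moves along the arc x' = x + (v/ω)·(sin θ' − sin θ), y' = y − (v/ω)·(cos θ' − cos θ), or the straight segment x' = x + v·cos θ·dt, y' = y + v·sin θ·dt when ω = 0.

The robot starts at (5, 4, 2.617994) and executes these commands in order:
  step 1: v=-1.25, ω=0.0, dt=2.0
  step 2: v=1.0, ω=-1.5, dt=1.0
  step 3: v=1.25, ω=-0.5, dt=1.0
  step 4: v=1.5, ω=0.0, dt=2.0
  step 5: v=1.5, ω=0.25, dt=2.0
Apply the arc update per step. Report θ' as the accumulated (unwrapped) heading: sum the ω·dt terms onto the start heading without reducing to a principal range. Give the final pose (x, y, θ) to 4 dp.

(12.0625, 8.5664, 1.1180)

step 1: θ'=2.6180 (straight) → pose (7.1651, 2.7500, 2.6180)
step 2: θ'=1.1180 (R=-0.6667) → pose (6.8989, 3.6190, 1.1180)
step 3: θ'=0.6180 (R=-2.5000) → pose (7.6985, 4.5629, 0.6180)
step 4: θ'=0.6180 (straight) → pose (10.1436, 6.3011, 0.6180)
step 5: θ'=1.1180 (R=6.0000) → pose (12.0625, 8.5664, 1.1180)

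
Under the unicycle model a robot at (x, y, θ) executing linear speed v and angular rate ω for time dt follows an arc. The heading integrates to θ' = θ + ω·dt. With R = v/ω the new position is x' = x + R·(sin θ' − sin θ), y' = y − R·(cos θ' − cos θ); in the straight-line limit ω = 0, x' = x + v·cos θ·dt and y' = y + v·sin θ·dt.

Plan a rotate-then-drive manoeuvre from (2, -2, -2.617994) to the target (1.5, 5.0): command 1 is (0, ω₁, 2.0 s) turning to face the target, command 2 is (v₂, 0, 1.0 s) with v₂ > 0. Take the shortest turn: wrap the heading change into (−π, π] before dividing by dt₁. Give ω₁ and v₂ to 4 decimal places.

heading to target = atan2(5−-2, 1.5−2) = 1.6421
Δθ = wrap(1.6421 − -2.6180) = -2.0231; ω₁ = Δθ/dt₁ = -1.0115
distance = √((1.5−2)² + (5−-2)²) = 7.0178; v₂ = distance/dt₂ = 7.0178

ω₁ = -1.0115, v₂ = 7.0178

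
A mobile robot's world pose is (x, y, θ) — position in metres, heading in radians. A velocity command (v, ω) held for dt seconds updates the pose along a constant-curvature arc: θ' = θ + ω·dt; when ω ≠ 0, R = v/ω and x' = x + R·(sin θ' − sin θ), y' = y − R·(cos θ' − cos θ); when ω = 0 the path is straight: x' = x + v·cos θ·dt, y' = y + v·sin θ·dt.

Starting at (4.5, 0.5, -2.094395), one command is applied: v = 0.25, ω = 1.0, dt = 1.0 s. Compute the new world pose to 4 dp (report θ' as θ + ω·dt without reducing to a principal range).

θ' = -2.0944 + 1.0·1.0 = -1.0944
R = v/ω = 0.25/1.0 = 0.2500
x' = 4.5 + 0.2500·(sin -1.0944 − sin -2.0944) = 4.4943
y' = 0.5 − 0.2500·(cos -1.0944 − cos -2.0944) = 0.2604

(4.4943, 0.2604, -1.0944)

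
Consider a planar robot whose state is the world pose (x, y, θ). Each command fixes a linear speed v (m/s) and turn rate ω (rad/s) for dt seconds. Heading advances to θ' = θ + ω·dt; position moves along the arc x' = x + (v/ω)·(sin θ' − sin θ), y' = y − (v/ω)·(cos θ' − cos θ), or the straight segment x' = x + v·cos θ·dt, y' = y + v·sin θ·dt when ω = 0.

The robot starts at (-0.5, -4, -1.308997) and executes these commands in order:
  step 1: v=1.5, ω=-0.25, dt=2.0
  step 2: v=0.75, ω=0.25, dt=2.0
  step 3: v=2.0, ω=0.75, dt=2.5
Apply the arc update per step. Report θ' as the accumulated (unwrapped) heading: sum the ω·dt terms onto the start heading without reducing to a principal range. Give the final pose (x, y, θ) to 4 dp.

(3.5584, -10.0136, 0.5660)

step 1: θ'=-1.8090 (R=-6.0000) → pose (-0.4650, -6.9686, -1.8090)
step 2: θ'=-1.3090 (R=3.0000) → pose (-0.4475, -8.4530, -1.3090)
step 3: θ'=0.5660 (R=2.6667) → pose (3.5584, -10.0136, 0.5660)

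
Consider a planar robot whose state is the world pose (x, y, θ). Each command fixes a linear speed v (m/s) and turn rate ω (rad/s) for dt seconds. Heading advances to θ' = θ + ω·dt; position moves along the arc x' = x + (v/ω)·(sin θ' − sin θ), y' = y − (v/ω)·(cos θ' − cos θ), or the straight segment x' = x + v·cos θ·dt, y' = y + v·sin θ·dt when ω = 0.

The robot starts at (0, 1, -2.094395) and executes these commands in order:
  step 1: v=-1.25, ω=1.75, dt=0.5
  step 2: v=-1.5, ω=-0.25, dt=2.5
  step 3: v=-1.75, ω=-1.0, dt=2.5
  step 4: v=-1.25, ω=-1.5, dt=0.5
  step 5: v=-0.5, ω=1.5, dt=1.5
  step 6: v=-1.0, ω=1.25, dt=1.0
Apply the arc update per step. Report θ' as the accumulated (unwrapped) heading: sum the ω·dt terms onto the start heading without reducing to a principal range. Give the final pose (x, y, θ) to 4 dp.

(4.1945, 5.1388, -1.5944)

step 1: θ'=-1.2194 (R=-0.7143) → pose (0.0520, 1.6030, -1.2194)
step 2: θ'=-1.8444 (R=6.0000) → pose (-0.0914, 5.2895, -1.8444)
step 3: θ'=-4.3444 (R=1.7500) → pose (3.2263, 5.4462, -4.3444)
step 4: θ'=-5.0944 (R=0.8333) → pose (3.2220, 4.8357, -5.0944)
step 5: θ'=-2.8444 (R=-0.3333) → pose (3.6290, 4.3928, -2.8444)
step 6: θ'=-1.5944 (R=-0.8000) → pose (4.1945, 5.1388, -1.5944)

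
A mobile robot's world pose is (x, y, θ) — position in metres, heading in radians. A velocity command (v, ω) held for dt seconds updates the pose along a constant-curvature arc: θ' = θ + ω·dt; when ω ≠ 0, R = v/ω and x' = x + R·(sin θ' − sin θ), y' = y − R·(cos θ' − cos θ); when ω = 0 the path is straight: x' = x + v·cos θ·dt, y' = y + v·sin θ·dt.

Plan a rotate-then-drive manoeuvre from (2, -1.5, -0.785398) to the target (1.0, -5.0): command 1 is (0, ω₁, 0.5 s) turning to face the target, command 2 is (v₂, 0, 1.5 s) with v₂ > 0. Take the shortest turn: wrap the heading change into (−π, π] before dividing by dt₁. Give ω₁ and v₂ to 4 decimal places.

heading to target = atan2(-5−-1.5, 1−2) = -1.8491
Δθ = wrap(-1.8491 − -0.7854) = -1.0637; ω₁ = Δθ/dt₁ = -2.1274
distance = √((1−2)² + (-5−-1.5)²) = 3.6401; v₂ = distance/dt₂ = 2.4267

ω₁ = -2.1274, v₂ = 2.4267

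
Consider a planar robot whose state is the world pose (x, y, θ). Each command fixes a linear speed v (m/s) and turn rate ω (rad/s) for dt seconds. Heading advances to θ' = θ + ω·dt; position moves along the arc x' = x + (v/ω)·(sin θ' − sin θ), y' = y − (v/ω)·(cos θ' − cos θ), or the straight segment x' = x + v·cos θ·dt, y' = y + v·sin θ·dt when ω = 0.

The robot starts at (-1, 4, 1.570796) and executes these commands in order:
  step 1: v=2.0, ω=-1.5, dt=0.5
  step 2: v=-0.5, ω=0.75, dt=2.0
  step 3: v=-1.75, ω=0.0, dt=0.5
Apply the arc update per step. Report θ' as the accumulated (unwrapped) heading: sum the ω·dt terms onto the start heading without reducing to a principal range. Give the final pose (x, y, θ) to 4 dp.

(-0.0458, 3.3598, 2.3208)

step 1: θ'=0.8208 (R=-1.3333) → pose (-0.6423, 4.9089, 0.8208)
step 2: θ'=2.3208 (R=-0.6667) → pose (-0.6423, 4.0000, 2.3208)
step 3: θ'=2.3208 (straight) → pose (-0.0458, 3.3598, 2.3208)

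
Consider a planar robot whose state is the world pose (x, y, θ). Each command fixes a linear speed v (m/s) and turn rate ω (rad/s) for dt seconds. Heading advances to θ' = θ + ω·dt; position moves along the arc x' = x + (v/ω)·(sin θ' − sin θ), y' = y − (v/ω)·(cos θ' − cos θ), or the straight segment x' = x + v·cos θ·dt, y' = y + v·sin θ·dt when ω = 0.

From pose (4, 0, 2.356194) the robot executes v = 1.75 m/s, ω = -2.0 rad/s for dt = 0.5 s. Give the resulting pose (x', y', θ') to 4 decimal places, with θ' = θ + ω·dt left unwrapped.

θ' = 2.3562 + -2.0·0.5 = 1.3562
R = v/ω = 1.75/-2.0 = -0.8750
x' = 4 + -0.8750·(sin 1.3562 − sin 2.3562) = 3.7638
y' = 0 − -0.8750·(cos 1.3562 − cos 2.3562) = 0.8051

(3.7638, 0.8051, 1.3562)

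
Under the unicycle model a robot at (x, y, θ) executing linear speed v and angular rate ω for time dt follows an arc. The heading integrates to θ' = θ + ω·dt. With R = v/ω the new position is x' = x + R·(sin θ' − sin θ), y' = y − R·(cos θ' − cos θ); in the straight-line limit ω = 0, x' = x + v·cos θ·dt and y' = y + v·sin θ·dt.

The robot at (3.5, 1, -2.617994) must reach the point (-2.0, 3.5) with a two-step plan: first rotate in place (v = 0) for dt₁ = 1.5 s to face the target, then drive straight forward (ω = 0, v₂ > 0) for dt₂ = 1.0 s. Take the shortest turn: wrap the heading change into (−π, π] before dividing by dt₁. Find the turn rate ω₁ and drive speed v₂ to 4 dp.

heading to target = atan2(3.5−1, -2−3.5) = 2.7150
Δθ = wrap(2.7150 − -2.6180) = -0.9502; ω₁ = Δθ/dt₁ = -0.6335
distance = √((-2−3.5)² + (3.5−1)²) = 6.0415; v₂ = distance/dt₂ = 6.0415

ω₁ = -0.6335, v₂ = 6.0415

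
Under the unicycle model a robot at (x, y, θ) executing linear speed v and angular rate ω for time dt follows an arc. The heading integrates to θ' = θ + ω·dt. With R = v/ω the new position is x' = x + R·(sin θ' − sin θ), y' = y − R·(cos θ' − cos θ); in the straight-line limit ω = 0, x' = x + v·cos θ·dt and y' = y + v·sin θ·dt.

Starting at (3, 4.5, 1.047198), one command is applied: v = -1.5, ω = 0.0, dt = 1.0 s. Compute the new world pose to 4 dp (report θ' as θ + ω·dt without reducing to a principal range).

θ' = 1.0472 + 0.0·1.0 = 1.0472
ω = 0 → straight: x' = 3 + -1.5·cos(1.0472)·1.0 = 2.2500
y' = 4.5 + -1.5·sin(1.0472)·1.0 = 3.2010

(2.2500, 3.2010, 1.0472)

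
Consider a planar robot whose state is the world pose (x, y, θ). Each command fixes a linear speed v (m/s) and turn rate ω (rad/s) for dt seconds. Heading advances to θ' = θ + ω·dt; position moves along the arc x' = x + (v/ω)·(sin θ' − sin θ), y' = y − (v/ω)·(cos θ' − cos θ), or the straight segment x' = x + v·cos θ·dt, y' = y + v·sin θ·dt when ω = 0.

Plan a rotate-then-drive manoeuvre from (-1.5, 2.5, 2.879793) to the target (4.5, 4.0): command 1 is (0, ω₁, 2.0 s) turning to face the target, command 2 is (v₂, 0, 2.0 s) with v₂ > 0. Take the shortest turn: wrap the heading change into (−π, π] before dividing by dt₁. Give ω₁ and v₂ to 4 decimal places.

heading to target = atan2(4−2.5, 4.5−-1.5) = 0.2450
Δθ = wrap(0.2450 − 2.8798) = -2.6348; ω₁ = Δθ/dt₁ = -1.3174
distance = √((4.5−-1.5)² + (4−2.5)²) = 6.1847; v₂ = distance/dt₂ = 3.0923

ω₁ = -1.3174, v₂ = 3.0923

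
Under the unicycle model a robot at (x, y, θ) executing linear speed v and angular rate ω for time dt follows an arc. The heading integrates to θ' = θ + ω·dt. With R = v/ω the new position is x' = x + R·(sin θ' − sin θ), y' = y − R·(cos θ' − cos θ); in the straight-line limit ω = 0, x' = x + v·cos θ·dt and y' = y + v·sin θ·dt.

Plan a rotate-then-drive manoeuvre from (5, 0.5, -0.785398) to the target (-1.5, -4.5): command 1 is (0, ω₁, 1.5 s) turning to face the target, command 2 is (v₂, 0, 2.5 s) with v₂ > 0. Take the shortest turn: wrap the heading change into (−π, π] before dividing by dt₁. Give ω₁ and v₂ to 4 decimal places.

heading to target = atan2(-4.5−0.5, -1.5−5) = -2.4859
Δθ = wrap(-2.4859 − -0.7854) = -1.7005; ω₁ = Δθ/dt₁ = -1.1337
distance = √((-1.5−5)² + (-4.5−0.5)²) = 8.2006; v₂ = distance/dt₂ = 3.2802

ω₁ = -1.1337, v₂ = 3.2802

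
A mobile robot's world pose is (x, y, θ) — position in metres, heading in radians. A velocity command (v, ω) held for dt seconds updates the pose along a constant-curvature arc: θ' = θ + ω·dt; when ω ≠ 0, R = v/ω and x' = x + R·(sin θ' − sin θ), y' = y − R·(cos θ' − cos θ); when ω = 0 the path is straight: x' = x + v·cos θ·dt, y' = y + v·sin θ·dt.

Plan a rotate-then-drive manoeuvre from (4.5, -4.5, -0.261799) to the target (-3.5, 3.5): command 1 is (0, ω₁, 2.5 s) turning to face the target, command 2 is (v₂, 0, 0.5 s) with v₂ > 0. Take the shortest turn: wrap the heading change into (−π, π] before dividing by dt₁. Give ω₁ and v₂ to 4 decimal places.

heading to target = atan2(3.5−-4.5, -3.5−4.5) = 2.3562
Δθ = wrap(2.3562 − -0.2618) = 2.6180; ω₁ = Δθ/dt₁ = 1.0472
distance = √((-3.5−4.5)² + (3.5−-4.5)²) = 11.3137; v₂ = distance/dt₂ = 22.6274

ω₁ = 1.0472, v₂ = 22.6274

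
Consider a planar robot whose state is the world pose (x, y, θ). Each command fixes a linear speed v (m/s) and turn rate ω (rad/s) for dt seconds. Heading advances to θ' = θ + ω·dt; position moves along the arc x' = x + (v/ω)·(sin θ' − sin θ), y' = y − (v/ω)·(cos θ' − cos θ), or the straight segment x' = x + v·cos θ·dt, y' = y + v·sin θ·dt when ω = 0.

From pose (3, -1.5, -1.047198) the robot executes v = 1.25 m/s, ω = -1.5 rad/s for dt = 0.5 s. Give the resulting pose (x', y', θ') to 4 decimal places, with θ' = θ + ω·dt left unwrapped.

θ' = -1.0472 + -1.5·0.5 = -1.7972
R = v/ω = 1.25/-1.5 = -0.8333
x' = 3 + -0.8333·(sin -1.7972 − sin -1.0472) = 3.0904
y' = -1.5 − -0.8333·(cos -1.7972 − cos -1.0472) = -2.1037

(3.0904, -2.1037, -1.7972)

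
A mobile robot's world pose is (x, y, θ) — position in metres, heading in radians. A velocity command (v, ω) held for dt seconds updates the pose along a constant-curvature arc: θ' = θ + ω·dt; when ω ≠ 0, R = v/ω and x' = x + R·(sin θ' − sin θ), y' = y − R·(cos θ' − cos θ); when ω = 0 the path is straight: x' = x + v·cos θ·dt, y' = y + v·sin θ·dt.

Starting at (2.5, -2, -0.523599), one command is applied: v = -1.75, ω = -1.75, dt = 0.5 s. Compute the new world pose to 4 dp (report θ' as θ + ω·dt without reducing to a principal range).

(2.0148, -1.3053, -1.3986)

θ' = -0.5236 + -1.75·0.5 = -1.3986
R = v/ω = -1.75/-1.75 = 1.0000
x' = 2.5 + 1.0000·(sin -1.3986 − sin -0.5236) = 2.0148
y' = -2 − 1.0000·(cos -1.3986 − cos -0.5236) = -1.3053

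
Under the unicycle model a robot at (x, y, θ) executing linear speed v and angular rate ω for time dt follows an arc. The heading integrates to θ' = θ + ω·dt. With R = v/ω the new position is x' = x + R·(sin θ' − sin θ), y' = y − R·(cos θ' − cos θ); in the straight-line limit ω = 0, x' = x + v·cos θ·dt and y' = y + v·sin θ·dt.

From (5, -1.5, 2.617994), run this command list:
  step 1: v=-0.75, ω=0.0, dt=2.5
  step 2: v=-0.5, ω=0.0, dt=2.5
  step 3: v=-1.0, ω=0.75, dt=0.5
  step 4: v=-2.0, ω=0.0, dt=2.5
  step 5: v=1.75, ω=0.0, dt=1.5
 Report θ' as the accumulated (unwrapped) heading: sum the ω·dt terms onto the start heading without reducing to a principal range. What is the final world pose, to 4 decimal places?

(10.5244, -3.5781, 2.9930)

step 1: θ'=2.6180 (straight) → pose (6.6238, -2.4375, 2.6180)
step 2: θ'=2.6180 (straight) → pose (7.7063, -3.0625, 2.6180)
step 3: θ'=2.9930 (R=-1.3333) → pose (8.1756, -3.2264, 2.9930)
step 4: θ'=2.9930 (straight) → pose (13.1205, -3.9667, 2.9930)
step 5: θ'=2.9930 (straight) → pose (10.5244, -3.5781, 2.9930)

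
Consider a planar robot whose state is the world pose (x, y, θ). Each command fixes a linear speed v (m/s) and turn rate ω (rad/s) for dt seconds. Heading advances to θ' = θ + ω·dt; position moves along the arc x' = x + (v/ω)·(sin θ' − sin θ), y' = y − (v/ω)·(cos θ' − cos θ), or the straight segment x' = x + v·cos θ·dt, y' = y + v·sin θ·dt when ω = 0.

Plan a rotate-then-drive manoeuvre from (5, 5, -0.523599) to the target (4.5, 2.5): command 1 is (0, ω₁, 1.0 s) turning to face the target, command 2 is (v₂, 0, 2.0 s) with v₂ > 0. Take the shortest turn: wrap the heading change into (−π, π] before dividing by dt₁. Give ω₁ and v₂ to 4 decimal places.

heading to target = atan2(2.5−5, 4.5−5) = -1.7682
Δθ = wrap(-1.7682 − -0.5236) = -1.2446; ω₁ = Δθ/dt₁ = -1.2446
distance = √((4.5−5)² + (2.5−5)²) = 2.5495; v₂ = distance/dt₂ = 1.2748

ω₁ = -1.2446, v₂ = 1.2748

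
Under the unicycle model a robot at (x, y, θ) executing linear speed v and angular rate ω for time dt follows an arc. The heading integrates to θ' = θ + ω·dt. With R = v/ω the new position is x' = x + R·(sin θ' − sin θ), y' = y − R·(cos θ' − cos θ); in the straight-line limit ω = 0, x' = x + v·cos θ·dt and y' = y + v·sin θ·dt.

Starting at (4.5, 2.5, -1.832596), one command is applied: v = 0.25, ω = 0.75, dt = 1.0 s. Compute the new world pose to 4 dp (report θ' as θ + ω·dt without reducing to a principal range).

θ' = -1.8326 + 0.75·1.0 = -1.0826
R = v/ω = 0.25/0.75 = 0.3333
x' = 4.5 + 0.3333·(sin -1.0826 − sin -1.8326) = 4.5276
y' = 2.5 − 0.3333·(cos -1.0826 − cos -1.8326) = 2.2574

(4.5276, 2.2574, -1.0826)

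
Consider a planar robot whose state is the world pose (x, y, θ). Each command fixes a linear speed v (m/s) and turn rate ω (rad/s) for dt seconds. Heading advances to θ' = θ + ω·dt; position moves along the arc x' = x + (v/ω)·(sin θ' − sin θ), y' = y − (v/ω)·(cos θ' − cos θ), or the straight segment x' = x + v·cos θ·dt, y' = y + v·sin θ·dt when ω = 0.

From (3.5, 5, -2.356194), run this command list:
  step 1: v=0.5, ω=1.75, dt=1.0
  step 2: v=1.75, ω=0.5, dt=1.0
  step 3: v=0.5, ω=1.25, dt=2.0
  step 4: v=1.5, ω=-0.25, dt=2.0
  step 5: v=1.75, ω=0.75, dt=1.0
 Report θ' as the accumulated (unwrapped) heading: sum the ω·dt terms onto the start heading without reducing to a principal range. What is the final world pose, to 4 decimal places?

step 1: θ'=-0.6062 (R=0.2857) → pose (3.5392, 4.5632, -0.6062)
step 2: θ'=-0.1062 (R=3.5000) → pose (5.1624, 3.9593, -0.1062)
step 3: θ'=2.3938 (R=0.4000) → pose (5.4768, 4.6503, 2.3938)
step 4: θ'=1.8938 (R=-6.0000) → pose (3.8672, 7.1449, 1.8938)
step 5: θ'=2.6438 (R=2.3333) → pose (2.7686, 8.4544, 2.6438)

(2.7686, 8.4544, 2.6438)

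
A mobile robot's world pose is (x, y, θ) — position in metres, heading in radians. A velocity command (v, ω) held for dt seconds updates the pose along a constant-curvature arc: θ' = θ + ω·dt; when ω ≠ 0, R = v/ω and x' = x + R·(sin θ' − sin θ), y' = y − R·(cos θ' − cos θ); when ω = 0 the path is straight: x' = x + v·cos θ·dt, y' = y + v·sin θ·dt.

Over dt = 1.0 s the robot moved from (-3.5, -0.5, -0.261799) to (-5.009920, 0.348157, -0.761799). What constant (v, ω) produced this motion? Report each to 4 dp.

Δθ = -0.761799 − -0.261799 = -0.500000
ω = Δθ/dt = -0.500000/1.0 = -0.5000
R = Δx/(sin θ' − sin θ) = 3.5000
v = R·ω = 3.5000·-0.5000 = -1.7500

v = -1.7500, ω = -0.5000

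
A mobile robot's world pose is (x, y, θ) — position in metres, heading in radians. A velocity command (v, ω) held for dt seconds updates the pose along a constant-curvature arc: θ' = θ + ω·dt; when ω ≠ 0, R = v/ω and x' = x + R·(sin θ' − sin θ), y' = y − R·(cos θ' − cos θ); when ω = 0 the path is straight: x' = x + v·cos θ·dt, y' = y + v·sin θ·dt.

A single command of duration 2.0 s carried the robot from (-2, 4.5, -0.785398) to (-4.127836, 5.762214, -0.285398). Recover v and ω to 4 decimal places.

v = -1.2500, ω = 0.2500

Δθ = -0.285398 − -0.785398 = 0.500000
ω = Δθ/dt = 0.500000/2.0 = 0.2500
R = Δx/(sin θ' − sin θ) = -5.0000
v = R·ω = -5.0000·0.2500 = -1.2500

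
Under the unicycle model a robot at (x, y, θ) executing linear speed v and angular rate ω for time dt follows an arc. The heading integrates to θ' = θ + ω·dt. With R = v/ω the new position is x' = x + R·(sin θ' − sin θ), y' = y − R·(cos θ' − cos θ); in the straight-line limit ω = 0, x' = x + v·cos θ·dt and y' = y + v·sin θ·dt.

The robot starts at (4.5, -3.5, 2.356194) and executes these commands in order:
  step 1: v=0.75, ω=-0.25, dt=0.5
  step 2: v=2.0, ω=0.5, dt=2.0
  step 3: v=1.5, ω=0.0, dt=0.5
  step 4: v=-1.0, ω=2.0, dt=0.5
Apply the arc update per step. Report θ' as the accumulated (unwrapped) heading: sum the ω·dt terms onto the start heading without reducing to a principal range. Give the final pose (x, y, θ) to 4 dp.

step 1: θ'=2.2312 (R=-3.0000) → pose (4.2521, -3.2190, 2.2312)
step 2: θ'=3.2312 (R=4.0000) → pose (0.7352, -1.6887, 3.2312)
step 3: θ'=3.2312 (straight) → pose (-0.0118, -1.7559, 3.2312)
step 4: θ'=4.2312 (R=-0.5000) → pose (0.3866, -1.4893, 4.2312)

(0.3866, -1.4893, 4.2312)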